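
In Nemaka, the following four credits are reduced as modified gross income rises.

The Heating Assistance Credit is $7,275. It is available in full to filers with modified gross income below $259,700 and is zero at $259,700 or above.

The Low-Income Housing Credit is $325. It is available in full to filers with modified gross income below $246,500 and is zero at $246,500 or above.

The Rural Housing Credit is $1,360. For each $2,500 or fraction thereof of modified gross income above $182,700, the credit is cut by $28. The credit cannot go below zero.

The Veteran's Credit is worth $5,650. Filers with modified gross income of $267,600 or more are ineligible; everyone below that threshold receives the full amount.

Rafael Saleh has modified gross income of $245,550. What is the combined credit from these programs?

$13,882

Heating Assistance Credit: $245,550 is below the $259,700 cutoff, so the full $7,275 applies.
Low-Income Housing Credit: $245,550 is below the $246,500 cutoff, so the full $325 applies.
Rural Housing Credit: income exceeds $182,700 by $62,850, which is 26 full-or-partial $2,500 increments; reduction = 26 × $28 = $728, leaving $632.
Veteran's Credit: $245,550 is below the $267,600 cutoff, so the full $5,650 applies.
Total: $7,275 + $325 + $632 + $5,650 = $13,882.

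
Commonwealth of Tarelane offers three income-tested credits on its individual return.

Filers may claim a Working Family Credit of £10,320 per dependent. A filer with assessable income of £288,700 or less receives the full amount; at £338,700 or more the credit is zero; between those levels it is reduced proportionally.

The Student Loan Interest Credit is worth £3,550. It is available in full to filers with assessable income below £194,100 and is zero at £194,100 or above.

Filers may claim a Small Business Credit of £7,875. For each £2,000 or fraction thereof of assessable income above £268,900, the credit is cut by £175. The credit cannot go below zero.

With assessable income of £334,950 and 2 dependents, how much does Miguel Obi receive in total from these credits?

£3,473

Working Family Credit: base = 2 × £10,320 = £20,640. £334,950 is £46,250 into a £50,000 phase-out range, leaving 3,750/50,000 of the credit: £20,640 × 3,750/50,000 = £1,548.
Student Loan Interest Credit: £334,950 meets or exceeds the £194,100 cutoff, so the credit is £0.
Small Business Credit: income exceeds £268,900 by £66,050, which is 34 full-or-partial £2,000 increments; reduction = 34 × £175 = £5,950, leaving £1,925.
Total: £1,548 + £0 + £1,925 = £3,473.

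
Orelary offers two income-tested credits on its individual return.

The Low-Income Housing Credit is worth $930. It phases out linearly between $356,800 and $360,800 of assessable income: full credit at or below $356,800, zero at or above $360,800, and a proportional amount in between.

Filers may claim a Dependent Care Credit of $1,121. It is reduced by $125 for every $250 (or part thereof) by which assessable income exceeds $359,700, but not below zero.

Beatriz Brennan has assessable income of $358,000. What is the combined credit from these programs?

$1,772

Low-Income Housing Credit: $358,000 is $1,200 into a $4,000 phase-out range, leaving 2,800/4,000 of the credit: $930 × 2,800/4,000 = $651.
Dependent Care Credit: $358,000 is at or below the $359,700 threshold, so the full $1,121 applies.
Total: $651 + $1,121 = $1,772.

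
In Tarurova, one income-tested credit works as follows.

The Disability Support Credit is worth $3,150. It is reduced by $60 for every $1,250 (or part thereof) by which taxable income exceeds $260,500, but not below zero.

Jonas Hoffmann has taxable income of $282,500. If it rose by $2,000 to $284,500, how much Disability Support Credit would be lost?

$120

At $282,500 — income exceeds $260,500 by $22,000, which is 18 full-or-partial $1,250 increments; reduction = 18 × $60 = $1,080, leaving $2,070.
At $284,500 — income exceeds $260,500 by $24,000, which is 20 full-or-partial $1,250 increments; reduction = 20 × $60 = $1,200, leaving $1,950.
Lost: $2,070 − $1,950 = $120.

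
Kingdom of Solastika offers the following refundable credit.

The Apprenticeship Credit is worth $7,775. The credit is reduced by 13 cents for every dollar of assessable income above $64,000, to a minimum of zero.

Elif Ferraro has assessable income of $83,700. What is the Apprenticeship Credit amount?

$5,214

Apprenticeship Credit: 13% of the $19,700 excess over $64,000 is $2,561; credit = $7,775 − $2,561 = $5,214.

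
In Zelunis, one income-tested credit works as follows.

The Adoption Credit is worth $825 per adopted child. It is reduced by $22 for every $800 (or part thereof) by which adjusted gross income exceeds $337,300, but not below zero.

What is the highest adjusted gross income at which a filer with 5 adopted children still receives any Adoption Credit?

$486,900

Full credit = 5 × $825 = $4,125.
After 187 increments the reduction is 187 × $22 = $4,114, leaving $11; one more increment wipes it out. Increment 187 ends at excess 187 × $800 = $149,600, so the highest qualifying income is $337,300 + $149,600 = $486,900.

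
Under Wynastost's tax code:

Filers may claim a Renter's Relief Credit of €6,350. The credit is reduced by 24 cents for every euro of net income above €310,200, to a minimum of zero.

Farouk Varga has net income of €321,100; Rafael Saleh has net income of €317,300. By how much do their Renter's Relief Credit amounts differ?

Farouk (€321,100): Renter's Relief Credit: 24% of the €10,900 excess over €310,200 is €2,616; credit = €6,350 − €2,616 = €3,734.
Rafael (€317,300): Renter's Relief Credit: 24% of the €7,100 excess over €310,200 is €1,704; credit = €6,350 − €1,704 = €4,646.
Difference: |€3,734 − €4,646| = €912.

€912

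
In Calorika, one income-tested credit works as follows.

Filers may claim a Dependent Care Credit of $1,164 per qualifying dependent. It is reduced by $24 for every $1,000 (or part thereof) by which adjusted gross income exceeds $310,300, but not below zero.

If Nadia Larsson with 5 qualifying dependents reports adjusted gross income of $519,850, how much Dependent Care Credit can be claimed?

Dependent Care Credit: base = 5 × $1,164 = $5,820. income exceeds $310,300 by $209,550, which is 210 full-or-partial $1,000 increments; reduction = 210 × $24 = $5,040, leaving $780.

$780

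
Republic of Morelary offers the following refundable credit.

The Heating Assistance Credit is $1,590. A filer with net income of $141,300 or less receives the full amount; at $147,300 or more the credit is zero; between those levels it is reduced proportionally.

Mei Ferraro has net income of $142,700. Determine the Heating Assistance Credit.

Heating Assistance Credit: $142,700 is $1,400 into a $6,000 phase-out range, leaving 4,600/6,000 of the credit: $1,590 × 4,600/6,000 = $1,219.

$1,219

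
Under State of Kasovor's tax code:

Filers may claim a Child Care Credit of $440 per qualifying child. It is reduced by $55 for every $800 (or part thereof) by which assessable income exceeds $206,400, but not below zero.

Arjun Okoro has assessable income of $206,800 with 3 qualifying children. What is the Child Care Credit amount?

Child Care Credit: base = 3 × $440 = $1,320. income exceeds $206,400 by $400, which is 1 full-or-partial $800 increment; reduction = 1 × $55 = $55, leaving $1,265.

$1,265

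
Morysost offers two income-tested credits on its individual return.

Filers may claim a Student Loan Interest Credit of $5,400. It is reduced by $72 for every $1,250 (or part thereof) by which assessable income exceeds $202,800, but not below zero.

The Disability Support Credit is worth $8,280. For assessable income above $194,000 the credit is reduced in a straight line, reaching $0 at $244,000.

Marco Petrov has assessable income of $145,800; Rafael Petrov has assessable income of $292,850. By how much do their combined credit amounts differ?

Marco ($145,800): Student Loan Interest Credit: $145,800 is at or below the $202,800 threshold, so the full $5,400 applies. Disability Support Credit: $145,800 is at or below the $194,000 threshold, so the full $8,280 applies. total $5,400 + $8,280 = $13,680
Rafael ($292,850): Student Loan Interest Credit: income exceeds $202,800 by $90,050, which is 73 full-or-partial $1,250 increments; reduction = 73 × $72 = $5,256, leaving $144. Disability Support Credit: $292,850 is at or above $244,000, so the credit is $0. total $144 + $0 = $144
Difference: |$13,680 − $144| = $13,536.

$13,536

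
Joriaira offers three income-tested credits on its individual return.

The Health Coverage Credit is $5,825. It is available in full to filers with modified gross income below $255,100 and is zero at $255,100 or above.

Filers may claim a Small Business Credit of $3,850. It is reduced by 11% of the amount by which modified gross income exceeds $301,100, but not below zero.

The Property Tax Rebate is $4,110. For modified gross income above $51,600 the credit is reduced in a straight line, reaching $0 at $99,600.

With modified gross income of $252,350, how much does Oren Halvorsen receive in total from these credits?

$9,675

Health Coverage Credit: $252,350 is below the $255,100 cutoff, so the full $5,825 applies.
Small Business Credit: $252,350 is at or below the $301,100 threshold, so the full $3,850 applies.
Property Tax Rebate: $252,350 is at or above $99,600, so the credit is $0.
Total: $5,825 + $3,850 + $0 = $9,675.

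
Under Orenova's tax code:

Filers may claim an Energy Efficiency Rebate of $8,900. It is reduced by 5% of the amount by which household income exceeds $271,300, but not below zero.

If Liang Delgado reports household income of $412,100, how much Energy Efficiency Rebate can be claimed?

Energy Efficiency Rebate: 5% of the $140,800 excess over $271,300 is $7,040; credit = $8,900 − $7,040 = $1,860.

$1,860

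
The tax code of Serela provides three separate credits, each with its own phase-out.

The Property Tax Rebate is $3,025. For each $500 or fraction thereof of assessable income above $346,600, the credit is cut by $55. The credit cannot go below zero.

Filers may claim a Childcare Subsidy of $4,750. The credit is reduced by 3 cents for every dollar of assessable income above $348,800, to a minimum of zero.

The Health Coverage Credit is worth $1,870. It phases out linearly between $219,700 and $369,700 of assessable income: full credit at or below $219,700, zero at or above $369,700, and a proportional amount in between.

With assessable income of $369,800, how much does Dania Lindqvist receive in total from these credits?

$4,560

Property Tax Rebate: income exceeds $346,600 by $23,200, which is 47 full-or-partial $500 increments; reduction = 47 × $55 = $2,585, leaving $440.
Childcare Subsidy: 3% of the $21,000 excess over $348,800 is $630; credit = $4,750 − $630 = $4,120.
Health Coverage Credit: $369,800 is at or above $369,700, so the credit is $0.
Total: $440 + $4,120 + $0 = $4,560.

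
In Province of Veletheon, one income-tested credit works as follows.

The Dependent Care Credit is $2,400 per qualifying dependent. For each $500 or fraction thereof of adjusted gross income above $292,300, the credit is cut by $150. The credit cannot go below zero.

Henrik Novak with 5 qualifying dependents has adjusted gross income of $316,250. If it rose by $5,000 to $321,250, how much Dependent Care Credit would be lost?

$1,500

At $316,250 — base = 5 × $2,400 = $12,000. income exceeds $292,300 by $23,950, which is 48 full-or-partial $500 increments; reduction = 48 × $150 = $7,200, leaving $4,800.
At $321,250 — base = 5 × $2,400 = $12,000. income exceeds $292,300 by $28,950, which is 58 full-or-partial $500 increments; reduction = 58 × $150 = $8,700, leaving $3,300.
Lost: $4,800 − $3,300 = $1,500.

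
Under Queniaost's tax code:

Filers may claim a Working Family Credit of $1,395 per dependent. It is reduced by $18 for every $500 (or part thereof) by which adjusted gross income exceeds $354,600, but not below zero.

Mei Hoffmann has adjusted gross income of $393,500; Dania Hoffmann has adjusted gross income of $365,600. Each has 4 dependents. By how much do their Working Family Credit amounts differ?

$1,008

Mei ($393,500): Working Family Credit: base = 4 × $1,395 = $5,580. income exceeds $354,600 by $38,900, which is 78 full-or-partial $500 increments; reduction = 78 × $18 = $1,404, leaving $4,176.
Dania ($365,600): Working Family Credit: base = 4 × $1,395 = $5,580. income exceeds $354,600 by $11,000, which is 22 full-or-partial $500 increments; reduction = 22 × $18 = $396, leaving $5,184.
Difference: |$4,176 − $5,184| = $1,008.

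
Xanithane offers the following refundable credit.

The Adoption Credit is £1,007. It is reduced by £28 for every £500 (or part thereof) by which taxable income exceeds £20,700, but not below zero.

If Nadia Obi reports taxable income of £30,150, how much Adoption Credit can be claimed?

£475

Adoption Credit: income exceeds £20,700 by £9,450, which is 19 full-or-partial £500 increments; reduction = 19 × £28 = £532, leaving £475.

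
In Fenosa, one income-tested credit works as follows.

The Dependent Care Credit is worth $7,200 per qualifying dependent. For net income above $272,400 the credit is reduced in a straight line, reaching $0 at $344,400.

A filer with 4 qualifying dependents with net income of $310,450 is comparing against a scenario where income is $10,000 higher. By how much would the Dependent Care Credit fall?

$4,000

At $310,450 — base = 4 × $7,200 = $28,800. $310,450 is $38,050 into a $72,000 phase-out range, leaving 33,950/72,000 of the credit: $28,800 × 33,950/72,000 = $13,580.
At $320,450 — base = 4 × $7,200 = $28,800. $320,450 is $48,050 into a $72,000 phase-out range, leaving 23,950/72,000 of the credit: $28,800 × 23,950/72,000 = $9,580.
Lost: $13,580 − $9,580 = $4,000.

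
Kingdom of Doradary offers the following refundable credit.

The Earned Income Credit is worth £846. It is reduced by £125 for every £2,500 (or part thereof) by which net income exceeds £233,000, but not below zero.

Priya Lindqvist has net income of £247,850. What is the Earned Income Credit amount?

£96

Earned Income Credit: income exceeds £233,000 by £14,850, which is 6 full-or-partial £2,500 increments; reduction = 6 × £125 = £750, leaving £96.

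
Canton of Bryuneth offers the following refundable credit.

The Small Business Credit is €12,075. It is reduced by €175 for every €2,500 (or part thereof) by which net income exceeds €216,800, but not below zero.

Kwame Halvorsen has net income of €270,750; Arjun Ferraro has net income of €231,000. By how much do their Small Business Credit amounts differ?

Kwame (€270,750): Small Business Credit: income exceeds €216,800 by €53,950, which is 22 full-or-partial €2,500 increments; reduction = 22 × €175 = €3,850, leaving €8,225.
Arjun (€231,000): Small Business Credit: income exceeds €216,800 by €14,200, which is 6 full-or-partial €2,500 increments; reduction = 6 × €175 = €1,050, leaving €11,025.
Difference: |€8,225 − €11,025| = €2,800.

€2,800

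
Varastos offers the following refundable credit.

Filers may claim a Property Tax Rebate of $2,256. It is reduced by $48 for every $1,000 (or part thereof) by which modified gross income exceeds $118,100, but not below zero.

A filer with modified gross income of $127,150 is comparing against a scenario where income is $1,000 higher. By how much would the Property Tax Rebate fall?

$48

At $127,150 — income exceeds $118,100 by $9,050, which is 10 full-or-partial $1,000 increments; reduction = 10 × $48 = $480, leaving $1,776.
At $128,150 — income exceeds $118,100 by $10,050, which is 11 full-or-partial $1,000 increments; reduction = 11 × $48 = $528, leaving $1,728.
Lost: $1,776 − $1,728 = $48.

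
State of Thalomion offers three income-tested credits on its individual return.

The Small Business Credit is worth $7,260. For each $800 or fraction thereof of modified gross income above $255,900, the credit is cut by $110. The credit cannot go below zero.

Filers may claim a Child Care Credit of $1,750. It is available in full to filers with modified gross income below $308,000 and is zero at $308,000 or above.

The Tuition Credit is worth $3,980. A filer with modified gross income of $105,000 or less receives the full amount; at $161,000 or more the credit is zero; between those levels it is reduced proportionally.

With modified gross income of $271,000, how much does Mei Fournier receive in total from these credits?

Small Business Credit: income exceeds $255,900 by $15,100, which is 19 full-or-partial $800 increments; reduction = 19 × $110 = $2,090, leaving $5,170.
Child Care Credit: $271,000 is below the $308,000 cutoff, so the full $1,750 applies.
Tuition Credit: $271,000 is at or above $161,000, so the credit is $0.
Total: $5,170 + $1,750 + $0 = $6,920.

$6,920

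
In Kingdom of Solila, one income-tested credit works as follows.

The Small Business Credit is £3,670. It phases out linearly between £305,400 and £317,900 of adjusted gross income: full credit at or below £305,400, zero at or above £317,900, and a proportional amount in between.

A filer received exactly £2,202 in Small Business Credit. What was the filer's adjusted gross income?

£2,202 is 2,202/3,670 of the full £3,670, so 1,468/3,670 of the £12,500 range has been used: income = £305,400 + £12,500 × 1,468/3,670 = £310,400.

£310,400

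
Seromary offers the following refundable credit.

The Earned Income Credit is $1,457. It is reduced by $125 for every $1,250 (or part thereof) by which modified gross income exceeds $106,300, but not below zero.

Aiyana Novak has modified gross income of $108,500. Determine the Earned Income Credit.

Earned Income Credit: income exceeds $106,300 by $2,200, which is 2 full-or-partial $1,250 increments; reduction = 2 × $125 = $250, leaving $1,207.

$1,207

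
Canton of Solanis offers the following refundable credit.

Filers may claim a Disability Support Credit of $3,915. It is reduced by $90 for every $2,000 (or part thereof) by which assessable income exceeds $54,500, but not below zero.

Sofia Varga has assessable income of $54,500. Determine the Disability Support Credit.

Disability Support Credit: $54,500 is at or below the $54,500 threshold, so the full $3,915 applies.

$3,915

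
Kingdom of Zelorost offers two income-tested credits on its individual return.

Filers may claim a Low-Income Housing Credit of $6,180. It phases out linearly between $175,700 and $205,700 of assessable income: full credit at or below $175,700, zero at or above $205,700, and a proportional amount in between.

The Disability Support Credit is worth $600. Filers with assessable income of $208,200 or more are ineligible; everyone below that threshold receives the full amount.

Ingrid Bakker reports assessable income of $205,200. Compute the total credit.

Low-Income Housing Credit: $205,200 is $29,500 into a $30,000 phase-out range, leaving 500/30,000 of the credit: $6,180 × 500/30,000 = $103.
Disability Support Credit: $205,200 is below the $208,200 cutoff, so the full $600 applies.
Total: $103 + $600 = $703.

$703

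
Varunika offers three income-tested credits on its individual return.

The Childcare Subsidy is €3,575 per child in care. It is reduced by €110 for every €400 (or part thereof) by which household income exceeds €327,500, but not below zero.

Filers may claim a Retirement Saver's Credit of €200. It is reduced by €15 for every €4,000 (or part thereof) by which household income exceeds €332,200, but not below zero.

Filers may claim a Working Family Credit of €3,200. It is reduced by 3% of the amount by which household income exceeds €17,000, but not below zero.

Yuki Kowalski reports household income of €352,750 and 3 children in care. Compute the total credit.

€3,795

Childcare Subsidy: base = 3 × €3,575 = €10,725. income exceeds €327,500 by €25,250, which is 64 full-or-partial €400 increments; reduction = 64 × €110 = €7,040, leaving €3,685.
Retirement Saver's Credit: income exceeds €332,200 by €20,550, which is 6 full-or-partial €4,000 increments; reduction = 6 × €15 = €90, leaving €110.
Working Family Credit: 3% of the €335,750 excess over €17,000 is €10,072.50 ≥ base, so the credit is €0.
Total: €3,685 + €110 + €0 = €3,795.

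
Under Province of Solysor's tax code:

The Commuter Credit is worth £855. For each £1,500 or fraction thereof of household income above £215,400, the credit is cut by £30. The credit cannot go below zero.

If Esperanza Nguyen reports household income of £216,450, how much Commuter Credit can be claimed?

£825

Commuter Credit: income exceeds £215,400 by £1,050, which is 1 full-or-partial £1,500 increment; reduction = 1 × £30 = £30, leaving £825.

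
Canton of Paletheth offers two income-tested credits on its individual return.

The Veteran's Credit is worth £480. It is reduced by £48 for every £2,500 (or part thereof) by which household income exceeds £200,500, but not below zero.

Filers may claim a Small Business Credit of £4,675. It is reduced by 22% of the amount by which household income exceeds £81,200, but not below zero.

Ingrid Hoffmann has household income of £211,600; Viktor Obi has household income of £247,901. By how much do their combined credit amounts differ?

£240

Ingrid (£211,600): Veteran's Credit: income exceeds £200,500 by £11,100, which is 5 full-or-partial £2,500 increments; reduction = 5 × £48 = £240, leaving £240. Small Business Credit: 22% of the £130,400 excess over £81,200 is £28,688 ≥ base, so the credit is £0. total £240 + £0 = £240
Viktor (£247,901): Veteran's Credit: income exceeds £200,500 by £47,401 → 19 increments × £48 = £912 ≥ base, so the credit is £0. Small Business Credit: 22% of the £166,701 excess over £81,200 is £36,674.22 ≥ base, so the credit is £0. total £0 + £0 = £0
Difference: |£240 − £0| = £240.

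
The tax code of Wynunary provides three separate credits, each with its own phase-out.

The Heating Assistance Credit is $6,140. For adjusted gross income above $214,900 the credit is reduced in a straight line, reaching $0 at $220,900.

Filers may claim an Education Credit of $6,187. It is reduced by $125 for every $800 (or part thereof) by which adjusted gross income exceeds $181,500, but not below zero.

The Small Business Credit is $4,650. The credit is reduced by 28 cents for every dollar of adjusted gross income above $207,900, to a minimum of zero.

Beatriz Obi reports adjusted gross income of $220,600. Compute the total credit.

Heating Assistance Credit: $220,600 is $5,700 into a $6,000 phase-out range, leaving 300/6,000 of the credit: $6,140 × 300/6,000 = $307.
Education Credit: income exceeds $181,500 by $39,100, which is 49 full-or-partial $800 increments; reduction = 49 × $125 = $6,125, leaving $62.
Small Business Credit: 28% of the $12,700 excess over $207,900 is $3,556; credit = $4,650 − $3,556 = $1,094.
Total: $307 + $62 + $1,094 = $1,463.

$1,463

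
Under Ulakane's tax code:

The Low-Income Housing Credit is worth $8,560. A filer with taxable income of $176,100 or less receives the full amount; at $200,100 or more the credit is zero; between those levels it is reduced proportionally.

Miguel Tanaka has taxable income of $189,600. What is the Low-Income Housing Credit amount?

$3,745

Low-Income Housing Credit: $189,600 is $13,500 into a $24,000 phase-out range, leaving 10,500/24,000 of the credit: $8,560 × 10,500/24,000 = $3,745.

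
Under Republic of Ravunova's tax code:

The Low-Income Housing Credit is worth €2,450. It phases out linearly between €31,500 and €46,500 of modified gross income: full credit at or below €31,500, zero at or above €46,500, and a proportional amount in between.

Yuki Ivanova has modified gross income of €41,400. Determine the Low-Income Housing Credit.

€833

Low-Income Housing Credit: €41,400 is €9,900 into a €15,000 phase-out range, leaving 5,100/15,000 of the credit: €2,450 × 5,100/15,000 = €833.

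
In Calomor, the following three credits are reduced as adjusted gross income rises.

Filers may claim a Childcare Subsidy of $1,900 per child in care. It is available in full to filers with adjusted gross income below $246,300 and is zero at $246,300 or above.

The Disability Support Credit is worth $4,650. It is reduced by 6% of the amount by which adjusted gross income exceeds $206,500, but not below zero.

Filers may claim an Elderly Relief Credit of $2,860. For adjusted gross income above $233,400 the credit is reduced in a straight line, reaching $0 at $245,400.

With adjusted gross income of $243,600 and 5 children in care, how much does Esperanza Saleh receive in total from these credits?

$12,353

Childcare Subsidy: base = 5 × $1,900 = $9,500. $243,600 is below the $246,300 cutoff, so the full $9,500 applies.
Disability Support Credit: 6% of the $37,100 excess over $206,500 is $2,226; credit = $4,650 − $2,226 = $2,424.
Elderly Relief Credit: $243,600 is $10,200 into a $12,000 phase-out range, leaving 1,800/12,000 of the credit: $2,860 × 1,800/12,000 = $429.
Total: $9,500 + $2,424 + $429 = $12,353.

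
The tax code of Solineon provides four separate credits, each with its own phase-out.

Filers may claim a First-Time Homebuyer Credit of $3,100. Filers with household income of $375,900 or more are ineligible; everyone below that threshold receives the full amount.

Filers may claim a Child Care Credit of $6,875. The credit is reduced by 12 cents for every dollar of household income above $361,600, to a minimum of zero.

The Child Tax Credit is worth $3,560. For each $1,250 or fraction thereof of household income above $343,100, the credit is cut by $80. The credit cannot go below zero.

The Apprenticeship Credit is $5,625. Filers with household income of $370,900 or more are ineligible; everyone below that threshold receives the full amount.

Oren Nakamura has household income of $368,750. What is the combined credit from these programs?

First-Time Homebuyer Credit: $368,750 is below the $375,900 cutoff, so the full $3,100 applies.
Child Care Credit: 12% of the $7,150 excess over $361,600 is $858; credit = $6,875 − $858 = $6,017.
Child Tax Credit: income exceeds $343,100 by $25,650, which is 21 full-or-partial $1,250 increments; reduction = 21 × $80 = $1,680, leaving $1,880.
Apprenticeship Credit: $368,750 is below the $370,900 cutoff, so the full $5,625 applies.
Total: $3,100 + $6,017 + $1,880 + $5,625 = $16,622.

$16,622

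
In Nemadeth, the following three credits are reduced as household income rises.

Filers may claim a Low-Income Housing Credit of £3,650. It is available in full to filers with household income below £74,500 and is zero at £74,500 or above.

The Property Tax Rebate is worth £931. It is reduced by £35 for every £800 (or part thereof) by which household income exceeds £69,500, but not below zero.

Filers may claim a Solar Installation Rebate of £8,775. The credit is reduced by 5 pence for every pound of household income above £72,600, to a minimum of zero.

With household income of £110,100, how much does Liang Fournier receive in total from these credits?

£6,900

Low-Income Housing Credit: £110,100 meets or exceeds the £74,500 cutoff, so the credit is £0.
Property Tax Rebate: income exceeds £69,500 by £40,600 → 51 increments × £35 = £1,785 ≥ base, so the credit is £0.
Solar Installation Rebate: 5% of the £37,500 excess over £72,600 is £1,875; credit = £8,775 − £1,875 = £6,900.
Total: £0 + £0 + £6,900 = £6,900.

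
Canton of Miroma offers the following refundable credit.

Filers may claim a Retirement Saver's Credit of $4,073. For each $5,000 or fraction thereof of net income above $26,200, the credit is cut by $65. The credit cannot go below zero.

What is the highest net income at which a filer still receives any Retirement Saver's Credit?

$336,200

After 62 increments the reduction is 62 × $65 = $4,030, leaving $43; one more increment wipes it out. Increment 62 ends at excess 62 × $5,000 = $310,000, so the highest qualifying income is $26,200 + $310,000 = $336,200.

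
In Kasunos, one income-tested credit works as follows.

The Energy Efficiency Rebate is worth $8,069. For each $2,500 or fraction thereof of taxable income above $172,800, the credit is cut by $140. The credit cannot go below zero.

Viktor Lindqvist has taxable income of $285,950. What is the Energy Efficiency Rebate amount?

Energy Efficiency Rebate: income exceeds $172,800 by $113,150, which is 46 full-or-partial $2,500 increments; reduction = 46 × $140 = $6,440, leaving $1,629.

$1,629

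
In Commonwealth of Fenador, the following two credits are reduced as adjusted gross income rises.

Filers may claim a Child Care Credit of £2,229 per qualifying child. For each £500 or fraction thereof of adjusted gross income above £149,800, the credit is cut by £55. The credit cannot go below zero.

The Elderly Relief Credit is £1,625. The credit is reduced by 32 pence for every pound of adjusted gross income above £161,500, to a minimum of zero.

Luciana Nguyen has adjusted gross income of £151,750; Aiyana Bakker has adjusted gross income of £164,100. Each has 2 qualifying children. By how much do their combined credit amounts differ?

£2,207

Luciana (£151,750): Child Care Credit: base = 2 × £2,229 = £4,458. income exceeds £149,800 by £1,950, which is 4 full-or-partial £500 increments; reduction = 4 × £55 = £220, leaving £4,238. Elderly Relief Credit: £151,750 is at or below the £161,500 threshold, so the full £1,625 applies. total £4,238 + £1,625 = £5,863
Aiyana (£164,100): Child Care Credit: base = 2 × £2,229 = £4,458. income exceeds £149,800 by £14,300, which is 29 full-or-partial £500 increments; reduction = 29 × £55 = £1,595, leaving £2,863. Elderly Relief Credit: 32% of the £2,600 excess over £161,500 is £832; credit = £1,625 − £832 = £793. total £2,863 + £793 = £3,656
Difference: |£5,863 − £3,656| = £2,207.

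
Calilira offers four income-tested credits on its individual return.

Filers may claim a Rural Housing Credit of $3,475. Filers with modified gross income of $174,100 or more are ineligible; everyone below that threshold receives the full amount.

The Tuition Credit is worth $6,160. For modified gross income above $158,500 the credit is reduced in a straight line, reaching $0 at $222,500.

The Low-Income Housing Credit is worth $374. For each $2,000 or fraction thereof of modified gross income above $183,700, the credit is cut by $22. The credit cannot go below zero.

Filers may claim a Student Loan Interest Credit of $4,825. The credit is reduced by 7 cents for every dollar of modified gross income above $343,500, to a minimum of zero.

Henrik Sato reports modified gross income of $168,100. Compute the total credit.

Rural Housing Credit: $168,100 is below the $174,100 cutoff, so the full $3,475 applies.
Tuition Credit: $168,100 is $9,600 into a $64,000 phase-out range, leaving 54,400/64,000 of the credit: $6,160 × 54,400/64,000 = $5,236.
Low-Income Housing Credit: $168,100 is at or below the $183,700 threshold, so the full $374 applies.
Student Loan Interest Credit: $168,100 is at or below the $343,500 threshold, so the full $4,825 applies.
Total: $3,475 + $5,236 + $374 + $4,825 = $13,910.

$13,910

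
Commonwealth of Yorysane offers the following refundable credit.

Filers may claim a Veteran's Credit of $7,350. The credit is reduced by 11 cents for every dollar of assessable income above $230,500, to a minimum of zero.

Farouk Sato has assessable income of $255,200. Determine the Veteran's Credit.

$4,633

Veteran's Credit: 11% of the $24,700 excess over $230,500 is $2,717; credit = $7,350 − $2,717 = $4,633.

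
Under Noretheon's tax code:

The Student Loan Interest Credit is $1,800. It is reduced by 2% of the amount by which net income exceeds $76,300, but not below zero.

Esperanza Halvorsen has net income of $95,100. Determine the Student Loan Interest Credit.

$1,424

Student Loan Interest Credit: 2% of the $18,800 excess over $76,300 is $376; credit = $1,800 − $376 = $1,424.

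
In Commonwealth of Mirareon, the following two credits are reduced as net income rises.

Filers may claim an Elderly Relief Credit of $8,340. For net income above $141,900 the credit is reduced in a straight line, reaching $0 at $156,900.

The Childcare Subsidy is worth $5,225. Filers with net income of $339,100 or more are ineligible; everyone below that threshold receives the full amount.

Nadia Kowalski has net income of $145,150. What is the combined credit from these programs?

Elderly Relief Credit: $145,150 is $3,250 into a $15,000 phase-out range, leaving 11,750/15,000 of the credit: $8,340 × 11,750/15,000 = $6,533.
Childcare Subsidy: $145,150 is below the $339,100 cutoff, so the full $5,225 applies.
Total: $6,533 + $5,225 = $11,758.

$11,758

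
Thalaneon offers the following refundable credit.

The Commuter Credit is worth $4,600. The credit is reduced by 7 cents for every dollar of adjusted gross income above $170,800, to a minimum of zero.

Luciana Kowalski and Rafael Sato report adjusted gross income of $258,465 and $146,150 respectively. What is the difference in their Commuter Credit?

Luciana ($258,465): Commuter Credit: 7% of the $87,665 excess over $170,800 is $6,136.55 ≥ base, so the credit is $0.
Rafael ($146,150): Commuter Credit: $146,150 is at or below the $170,800 threshold, so the full $4,600 applies.
Difference: |$0 − $4,600| = $4,600.

$4,600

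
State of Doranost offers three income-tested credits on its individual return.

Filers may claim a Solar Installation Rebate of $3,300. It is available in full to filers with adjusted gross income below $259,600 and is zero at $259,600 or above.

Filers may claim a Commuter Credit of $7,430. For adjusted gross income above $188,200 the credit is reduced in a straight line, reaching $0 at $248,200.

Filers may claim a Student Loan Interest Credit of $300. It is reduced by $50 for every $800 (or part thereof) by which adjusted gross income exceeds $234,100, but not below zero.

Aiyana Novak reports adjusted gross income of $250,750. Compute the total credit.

Solar Installation Rebate: $250,750 is below the $259,600 cutoff, so the full $3,300 applies.
Commuter Credit: $250,750 is at or above $248,200, so the credit is $0.
Student Loan Interest Credit: income exceeds $234,100 by $16,650 → 21 increments × $50 = $1,050 ≥ base, so the credit is $0.
Total: $3,300 + $0 + $0 = $3,300.

$3,300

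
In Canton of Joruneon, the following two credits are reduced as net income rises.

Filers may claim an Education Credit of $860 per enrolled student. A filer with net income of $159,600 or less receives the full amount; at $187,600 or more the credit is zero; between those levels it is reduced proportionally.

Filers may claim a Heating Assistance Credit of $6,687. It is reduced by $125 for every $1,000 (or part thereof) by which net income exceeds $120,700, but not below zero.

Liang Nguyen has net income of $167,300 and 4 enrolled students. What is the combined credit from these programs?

Education Credit: base = 4 × $860 = $3,440. $167,300 is $7,700 into a $28,000 phase-out range, leaving 20,300/28,000 of the credit: $3,440 × 20,300/28,000 = $2,494.
Heating Assistance Credit: income exceeds $120,700 by $46,600, which is 47 full-or-partial $1,000 increments; reduction = 47 × $125 = $5,875, leaving $812.
Total: $2,494 + $812 = $3,306.

$3,306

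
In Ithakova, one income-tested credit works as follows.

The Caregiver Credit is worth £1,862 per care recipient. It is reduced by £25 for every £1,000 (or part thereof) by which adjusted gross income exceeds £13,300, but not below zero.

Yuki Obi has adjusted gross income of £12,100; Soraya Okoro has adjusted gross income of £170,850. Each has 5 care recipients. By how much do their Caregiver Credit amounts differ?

£3,950

Yuki (£12,100): Caregiver Credit: base = 5 × £1,862 = £9,310. £12,100 is at or below the £13,300 threshold, so the full £9,310 applies.
Soraya (£170,850): Caregiver Credit: base = 5 × £1,862 = £9,310. income exceeds £13,300 by £157,550, which is 158 full-or-partial £1,000 increments; reduction = 158 × £25 = £3,950, leaving £5,360.
Difference: |£9,310 − £5,360| = £3,950.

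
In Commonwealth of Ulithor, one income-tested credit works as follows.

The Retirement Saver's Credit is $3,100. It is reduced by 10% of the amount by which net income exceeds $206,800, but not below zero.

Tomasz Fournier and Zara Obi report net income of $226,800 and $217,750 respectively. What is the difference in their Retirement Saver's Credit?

Tomasz ($226,800): Retirement Saver's Credit: 10% of the $20,000 excess over $206,800 is $2,000; credit = $3,100 − $2,000 = $1,100.
Zara ($217,750): Retirement Saver's Credit: 10% of the $10,950 excess over $206,800 is $1,095; credit = $3,100 − $1,095 = $2,005.
Difference: |$1,100 − $2,005| = $905.

$905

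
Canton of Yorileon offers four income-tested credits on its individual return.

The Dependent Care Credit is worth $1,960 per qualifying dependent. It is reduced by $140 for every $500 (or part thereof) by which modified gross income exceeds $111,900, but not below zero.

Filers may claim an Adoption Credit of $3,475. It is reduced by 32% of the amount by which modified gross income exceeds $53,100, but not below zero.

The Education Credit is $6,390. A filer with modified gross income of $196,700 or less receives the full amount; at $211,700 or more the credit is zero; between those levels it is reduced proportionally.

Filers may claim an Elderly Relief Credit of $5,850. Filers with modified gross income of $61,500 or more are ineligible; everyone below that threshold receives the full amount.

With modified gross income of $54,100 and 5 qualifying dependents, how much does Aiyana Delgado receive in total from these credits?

$25,195

Dependent Care Credit: base = 5 × $1,960 = $9,800. $54,100 is at or below the $111,900 threshold, so the full $9,800 applies.
Adoption Credit: 32% of the $1,000 excess over $53,100 is $320; credit = $3,475 − $320 = $3,155.
Education Credit: $54,100 is at or below the $196,700 threshold, so the full $6,390 applies.
Elderly Relief Credit: $54,100 is below the $61,500 cutoff, so the full $5,850 applies.
Total: $9,800 + $3,155 + $6,390 + $5,850 = $25,195.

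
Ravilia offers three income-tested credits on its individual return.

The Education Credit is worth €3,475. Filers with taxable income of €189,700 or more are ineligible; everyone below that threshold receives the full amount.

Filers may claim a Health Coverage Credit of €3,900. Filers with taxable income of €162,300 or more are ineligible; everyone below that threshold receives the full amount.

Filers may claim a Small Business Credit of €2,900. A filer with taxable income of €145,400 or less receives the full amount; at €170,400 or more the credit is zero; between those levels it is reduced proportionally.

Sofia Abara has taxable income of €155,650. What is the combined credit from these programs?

€9,086

Education Credit: €155,650 is below the €189,700 cutoff, so the full €3,475 applies.
Health Coverage Credit: €155,650 is below the €162,300 cutoff, so the full €3,900 applies.
Small Business Credit: €155,650 is €10,250 into a €25,000 phase-out range, leaving 14,750/25,000 of the credit: €2,900 × 14,750/25,000 = €1,711.
Total: €3,475 + €3,900 + €1,711 = €9,086.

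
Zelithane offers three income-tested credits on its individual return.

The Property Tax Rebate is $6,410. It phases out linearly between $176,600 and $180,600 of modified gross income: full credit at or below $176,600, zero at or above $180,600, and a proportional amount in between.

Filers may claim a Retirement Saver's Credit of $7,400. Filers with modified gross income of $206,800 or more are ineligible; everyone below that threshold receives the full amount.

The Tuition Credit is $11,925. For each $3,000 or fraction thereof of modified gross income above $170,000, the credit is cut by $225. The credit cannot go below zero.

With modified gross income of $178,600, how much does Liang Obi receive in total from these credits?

Property Tax Rebate: $178,600 is $2,000 into a $4,000 phase-out range, leaving 2,000/4,000 of the credit: $6,410 × 2,000/4,000 = $3,205.
Retirement Saver's Credit: $178,600 is below the $206,800 cutoff, so the full $7,400 applies.
Tuition Credit: income exceeds $170,000 by $8,600, which is 3 full-or-partial $3,000 increments; reduction = 3 × $225 = $675, leaving $11,250.
Total: $3,205 + $7,400 + $11,250 = $21,855.

$21,855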